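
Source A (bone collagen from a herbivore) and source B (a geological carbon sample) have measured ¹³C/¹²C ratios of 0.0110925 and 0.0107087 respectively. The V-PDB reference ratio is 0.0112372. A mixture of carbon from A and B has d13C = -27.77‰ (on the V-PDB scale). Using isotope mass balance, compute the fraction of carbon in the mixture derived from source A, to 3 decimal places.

δ_A = (0.0110925/0.0112372 − 1)×1000 = (0.987123 − 1)×1000 = -12.877‰
δ_B = (0.0107087/0.0112372 − 1)×1000 = (0.952969 − 1)×1000 = -47.031‰
f_A = (δ_mix − δ_B)/(δ_A − δ_B) = (-27.77 − (-47.031))/(-12.877 − (-47.031))
f_A = 19.261 / 34.154 = 0.5639

0.564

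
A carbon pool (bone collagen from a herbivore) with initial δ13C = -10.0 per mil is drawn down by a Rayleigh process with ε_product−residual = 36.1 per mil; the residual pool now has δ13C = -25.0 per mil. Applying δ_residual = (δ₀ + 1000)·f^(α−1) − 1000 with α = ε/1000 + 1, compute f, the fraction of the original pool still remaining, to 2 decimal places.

α − 1 = ε/1000 = 0.0361
(δ_res + 1000)/(δ₀ + 1000) = (-25.0 + 1000)/(-10.0 + 1000) = 975.0/990.0 = 0.984848
f = 0.984848^(1/0.0361) = exp(ln(0.984848)/0.0361) = exp(-0.01527/0.0361)
f = exp(-0.4229) = 0.6551

0.66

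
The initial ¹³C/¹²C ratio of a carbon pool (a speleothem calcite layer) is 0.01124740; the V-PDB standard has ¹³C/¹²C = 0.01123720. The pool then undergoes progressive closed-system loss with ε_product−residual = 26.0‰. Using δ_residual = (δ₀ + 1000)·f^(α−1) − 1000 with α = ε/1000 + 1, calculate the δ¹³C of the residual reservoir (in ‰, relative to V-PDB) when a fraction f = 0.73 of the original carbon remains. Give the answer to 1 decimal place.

δ₀ = (0.01124740/0.01123720 − 1)×1000 = (1.000908 − 1)×1000 = 0.908‰
α − 1 = ε/1000 = 0.0260
f^(α−1) = 0.73^(0.0260) = 0.991851
δ_res = (0.908 + 1000) × 0.991851 − 1000 = 992.751 − 1000 = -7.25‰

-7.2‰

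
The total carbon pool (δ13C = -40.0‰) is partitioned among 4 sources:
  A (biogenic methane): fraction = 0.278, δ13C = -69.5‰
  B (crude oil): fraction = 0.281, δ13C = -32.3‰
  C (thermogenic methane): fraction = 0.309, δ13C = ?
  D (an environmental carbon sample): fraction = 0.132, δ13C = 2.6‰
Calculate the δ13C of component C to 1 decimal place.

Isotope mass balance: δ_bulk = Σ fᵢ·δᵢ.
-40.0 = 0.278×(-69.5) + 0.281×(-32.3) + 0.309×δ_C + 0.132×(2.6)
0.309·δ_C = -40.0 − (-28.054) = -11.946
δ_C = -11.946 / 0.309 = -38.66‰

-38.7‰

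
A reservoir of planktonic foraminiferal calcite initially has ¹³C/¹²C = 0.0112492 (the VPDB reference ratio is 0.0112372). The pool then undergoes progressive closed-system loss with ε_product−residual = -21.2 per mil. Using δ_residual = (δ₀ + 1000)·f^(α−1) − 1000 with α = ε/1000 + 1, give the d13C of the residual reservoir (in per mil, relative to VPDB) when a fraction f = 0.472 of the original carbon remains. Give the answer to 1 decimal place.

δ₀ = (0.0112492/0.0112372 − 1)×1000 = (1.001068 − 1)×1000 = 1.068 per mil
α − 1 = ε/1000 = -0.0212
f^(α−1) = 0.472^(-0.0212) = 1.016044
δ_res = (1.068 + 1000) × 1.016044 − 1000 = 1017.129 − 1000 = 17.13 per mil

17.1 per mil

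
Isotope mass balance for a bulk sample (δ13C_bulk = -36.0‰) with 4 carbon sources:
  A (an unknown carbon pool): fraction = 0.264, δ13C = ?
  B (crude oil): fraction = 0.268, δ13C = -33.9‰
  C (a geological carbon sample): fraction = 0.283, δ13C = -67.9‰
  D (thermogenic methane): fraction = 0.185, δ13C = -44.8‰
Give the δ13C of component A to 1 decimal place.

Isotope mass balance: δ_bulk = Σ fᵢ·δᵢ.
-36.0 = 0.264×δ_A + 0.268×(-33.9) + 0.283×(-67.9) + 0.185×(-44.8)
0.264·δ_A = -36.0 − (-36.589) = 0.589
δ_A = 0.589 / 0.264 = 2.23‰

2.2‰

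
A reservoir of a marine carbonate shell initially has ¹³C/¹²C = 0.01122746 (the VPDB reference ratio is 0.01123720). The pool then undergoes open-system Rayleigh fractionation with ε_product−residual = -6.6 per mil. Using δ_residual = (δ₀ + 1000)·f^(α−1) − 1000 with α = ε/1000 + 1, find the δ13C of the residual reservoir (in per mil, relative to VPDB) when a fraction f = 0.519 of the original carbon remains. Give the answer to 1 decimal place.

δ₀ = (0.01122746/0.01123720 − 1)×1000 = (0.999133 − 1)×1000 = -0.867 per mil
α − 1 = ε/1000 = -0.0066
f^(α−1) = 0.519^(-0.0066) = 1.004338
δ_res = (-0.867 + 1000) × 1.004338 − 1000 = 1003.467 − 1000 = 3.47 per mil

3.5 per mil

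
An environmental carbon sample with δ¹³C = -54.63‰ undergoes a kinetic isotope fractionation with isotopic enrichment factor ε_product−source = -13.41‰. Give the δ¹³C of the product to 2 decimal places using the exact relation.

To first order, δ_product ≈ δ_source + ε = -68.04‰.
Exactly, δ_product = (δ_source + 1000)·(ε/1000 + 1) − 1000.
δ_product = (-54.63 + 1000) × (-13.41/1000 + 1) − 1000
δ_product = -67.307‰

-67.31‰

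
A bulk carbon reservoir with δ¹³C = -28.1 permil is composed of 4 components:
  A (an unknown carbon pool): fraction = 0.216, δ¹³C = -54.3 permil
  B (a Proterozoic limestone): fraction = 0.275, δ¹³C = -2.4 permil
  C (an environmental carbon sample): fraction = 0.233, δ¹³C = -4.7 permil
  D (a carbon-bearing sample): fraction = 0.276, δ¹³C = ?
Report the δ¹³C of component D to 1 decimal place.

-53.0 permil

Isotope mass balance: δ_bulk = Σ fᵢ·δᵢ.
-28.1 = 0.216×(-54.3) + 0.275×(-2.4) + 0.233×(-4.7) + 0.276×δ_D
0.276·δ_D = -28.1 − (-13.484) = -14.616
δ_D = -14.616 / 0.276 = -52.96 permil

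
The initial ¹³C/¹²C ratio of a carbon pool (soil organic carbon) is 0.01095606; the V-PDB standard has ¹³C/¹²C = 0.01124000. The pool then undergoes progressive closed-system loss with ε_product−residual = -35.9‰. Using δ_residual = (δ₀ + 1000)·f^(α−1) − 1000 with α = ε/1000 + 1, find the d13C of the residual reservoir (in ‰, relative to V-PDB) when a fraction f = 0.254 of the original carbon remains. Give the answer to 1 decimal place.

δ₀ = (0.01095606/0.01124000 − 1)×1000 = (0.974738 − 1)×1000 = -25.262‰
α − 1 = ε/1000 = -0.0359
f^(α−1) = 0.254^(-0.0359) = 1.050428
δ_res = (-25.262 + 1000) × 1.050428 − 1000 = 1023.893 − 1000 = 23.89‰

23.9‰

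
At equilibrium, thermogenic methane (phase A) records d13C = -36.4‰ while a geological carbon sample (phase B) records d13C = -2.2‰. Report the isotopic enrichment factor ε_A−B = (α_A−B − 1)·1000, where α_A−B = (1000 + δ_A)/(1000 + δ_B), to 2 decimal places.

-34.28‰

α_A−B = (1000 + -36.4) / (1000 + -2.2) = 963.6 / 997.8 = 0.965725
ε_A−B = (0.965725 − 1) × 1000 = -34.275‰
(The approximation ε ≈ δ_A − δ_B would give -34.2‰.)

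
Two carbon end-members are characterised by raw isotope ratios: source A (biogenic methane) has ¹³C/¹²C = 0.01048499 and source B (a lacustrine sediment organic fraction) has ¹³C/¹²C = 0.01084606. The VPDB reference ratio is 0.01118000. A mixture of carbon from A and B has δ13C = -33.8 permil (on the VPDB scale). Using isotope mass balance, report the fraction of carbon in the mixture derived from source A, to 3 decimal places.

0.122

δ_A = (0.01048499/0.01118000 − 1)×1000 = (0.937835 − 1)×1000 = -62.165 permil
δ_B = (0.01084606/0.01118000 − 1)×1000 = (0.970131 − 1)×1000 = -29.869 permil
f_A = (δ_mix − δ_B)/(δ_A − δ_B) = (-33.8 − (-29.869))/(-62.165 − (-29.869))
f_A = -3.931 / -32.296 = 0.1217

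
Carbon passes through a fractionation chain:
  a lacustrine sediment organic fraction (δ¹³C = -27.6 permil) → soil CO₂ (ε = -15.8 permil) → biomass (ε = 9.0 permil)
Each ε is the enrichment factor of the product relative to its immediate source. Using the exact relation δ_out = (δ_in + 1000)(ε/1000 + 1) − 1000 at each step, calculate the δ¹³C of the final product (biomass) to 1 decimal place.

-34.4 permil

step 1: δ = (-27.60 + 1000)·(-15.8/1000 + 1) − 1000 = -42.96 permil
step 2: δ = (-42.96 + 1000)·(9.0/1000 + 1) − 1000 = -34.35 permil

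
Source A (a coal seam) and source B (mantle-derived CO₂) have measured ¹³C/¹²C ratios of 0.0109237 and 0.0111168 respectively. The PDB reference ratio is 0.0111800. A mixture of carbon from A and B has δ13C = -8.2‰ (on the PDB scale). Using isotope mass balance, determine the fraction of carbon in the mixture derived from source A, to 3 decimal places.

δ_A = (0.0109237/0.0111800 − 1)×1000 = (0.977075 − 1)×1000 = -22.925‰
δ_B = (0.0111168/0.0111800 − 1)×1000 = (0.994347 − 1)×1000 = -5.653‰
f_A = (δ_mix − δ_B)/(δ_A − δ_B) = (-8.2 − (-5.653))/(-22.925 − (-5.653))
f_A = -2.547 / -17.272 = 0.1475

0.147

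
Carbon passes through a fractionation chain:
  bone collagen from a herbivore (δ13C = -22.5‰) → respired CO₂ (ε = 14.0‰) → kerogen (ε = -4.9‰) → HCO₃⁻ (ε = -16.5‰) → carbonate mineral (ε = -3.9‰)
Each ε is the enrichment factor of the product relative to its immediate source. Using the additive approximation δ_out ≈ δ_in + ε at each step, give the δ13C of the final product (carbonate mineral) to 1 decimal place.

step 1: δ ≈ -22.5 + (14.0) = -8.5‰
step 2: δ ≈ -8.5 + (-4.9) = -13.4‰
step 3: δ ≈ -13.4 + (-16.5) = -29.9‰
step 4: δ ≈ -29.9 + (-3.9) = -33.8‰

-33.8‰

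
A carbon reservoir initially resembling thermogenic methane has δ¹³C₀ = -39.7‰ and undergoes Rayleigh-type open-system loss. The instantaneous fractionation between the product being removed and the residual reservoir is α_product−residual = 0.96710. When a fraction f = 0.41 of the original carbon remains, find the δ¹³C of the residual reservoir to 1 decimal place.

Rayleigh residual: δ_res = (δ₀ + 1000)·f^(α−1) − 1000
α − 1 = -0.03290
f^(α−1) = 0.41^(-0.03290) = 1.029768
δ_res = (-39.7 + 1000) × 1.029768 − 1000 = 988.886 − 1000 = -11.11‰

-11.1‰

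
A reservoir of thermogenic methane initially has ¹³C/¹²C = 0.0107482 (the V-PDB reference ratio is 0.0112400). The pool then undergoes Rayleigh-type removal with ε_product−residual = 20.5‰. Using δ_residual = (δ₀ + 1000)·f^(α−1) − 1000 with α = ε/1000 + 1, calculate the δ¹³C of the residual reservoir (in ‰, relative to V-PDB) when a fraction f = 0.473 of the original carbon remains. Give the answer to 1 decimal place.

-58.3‰

δ₀ = (0.0107482/0.0112400 − 1)×1000 = (0.956246 − 1)×1000 = -43.754‰
α − 1 = ε/1000 = 0.0205
f^(α−1) = 0.473^(0.0205) = 0.984770
δ_res = (-43.754 + 1000) × 0.984770 − 1000 = 941.682 − 1000 = -58.32‰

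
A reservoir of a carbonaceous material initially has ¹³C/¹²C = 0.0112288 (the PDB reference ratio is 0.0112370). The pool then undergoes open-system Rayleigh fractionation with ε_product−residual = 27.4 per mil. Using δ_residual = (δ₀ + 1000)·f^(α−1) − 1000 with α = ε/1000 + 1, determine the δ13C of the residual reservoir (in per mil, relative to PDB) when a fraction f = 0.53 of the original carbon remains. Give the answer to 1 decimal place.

-18.0 per mil

δ₀ = (0.0112288/0.0112370 − 1)×1000 = (0.999270 − 1)×1000 = -0.730 per mil
α − 1 = ε/1000 = 0.0274
f^(α−1) = 0.53^(0.0274) = 0.982755
δ_res = (-0.730 + 1000) × 0.982755 − 1000 = 982.038 − 1000 = -17.96 per mil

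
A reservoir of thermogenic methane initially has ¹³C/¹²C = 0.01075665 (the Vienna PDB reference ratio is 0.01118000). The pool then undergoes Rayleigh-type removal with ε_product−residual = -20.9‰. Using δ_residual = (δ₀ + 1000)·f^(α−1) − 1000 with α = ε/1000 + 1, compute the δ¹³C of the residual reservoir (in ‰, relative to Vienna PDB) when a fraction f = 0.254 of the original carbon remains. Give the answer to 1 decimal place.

-9.9‰

δ₀ = (0.01075665/0.01118000 − 1)×1000 = (0.962133 − 1)×1000 = -37.867‰
α − 1 = ε/1000 = -0.0209
f^(α−1) = 0.254^(-0.0209) = 1.029056
δ_res = (-37.867 + 1000) × 1.029056 − 1000 = 990.089 − 1000 = -9.91‰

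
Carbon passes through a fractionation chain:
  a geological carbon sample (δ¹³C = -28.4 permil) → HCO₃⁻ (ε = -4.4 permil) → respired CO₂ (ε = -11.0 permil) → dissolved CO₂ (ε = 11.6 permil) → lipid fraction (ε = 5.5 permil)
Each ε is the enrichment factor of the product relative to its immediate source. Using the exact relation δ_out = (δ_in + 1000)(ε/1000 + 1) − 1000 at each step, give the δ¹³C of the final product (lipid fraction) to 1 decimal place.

-26.9 permil

step 1: δ = (-28.40 + 1000)·(-4.4/1000 + 1) − 1000 = -32.68 permil
step 2: δ = (-32.68 + 1000)·(-11.0/1000 + 1) − 1000 = -43.32 permil
step 3: δ = (-43.32 + 1000)·(11.6/1000 + 1) − 1000 = -32.22 permil
step 4: δ = (-32.22 + 1000)·(5.5/1000 + 1) − 1000 = -26.90 permil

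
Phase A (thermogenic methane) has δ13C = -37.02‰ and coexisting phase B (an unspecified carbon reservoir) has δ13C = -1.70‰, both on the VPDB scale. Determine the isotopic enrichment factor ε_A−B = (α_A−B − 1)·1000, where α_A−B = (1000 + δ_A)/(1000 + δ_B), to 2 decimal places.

α_A−B = (1000 + -37.02) / (1000 + -1.70) = 962.98 / 998.30 = 0.964620
ε_A−B = (0.964620 − 1) × 1000 = -35.380‰
(The approximation ε ≈ δ_A − δ_B would give -35.32‰.)

-35.38‰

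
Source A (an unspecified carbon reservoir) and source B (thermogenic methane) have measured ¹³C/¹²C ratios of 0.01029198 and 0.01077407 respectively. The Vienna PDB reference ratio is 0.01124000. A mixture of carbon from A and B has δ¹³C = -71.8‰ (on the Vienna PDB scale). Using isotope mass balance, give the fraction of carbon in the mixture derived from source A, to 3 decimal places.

0.708

δ_A = (0.01029198/0.01124000 − 1)×1000 = (0.915657 − 1)×1000 = -84.343‰
δ_B = (0.01077407/0.01124000 − 1)×1000 = (0.958547 − 1)×1000 = -41.453‰
f_A = (δ_mix − δ_B)/(δ_A − δ_B) = (-71.8 − (-41.453))/(-84.343 − (-41.453))
f_A = -30.347 / -42.891 = 0.7075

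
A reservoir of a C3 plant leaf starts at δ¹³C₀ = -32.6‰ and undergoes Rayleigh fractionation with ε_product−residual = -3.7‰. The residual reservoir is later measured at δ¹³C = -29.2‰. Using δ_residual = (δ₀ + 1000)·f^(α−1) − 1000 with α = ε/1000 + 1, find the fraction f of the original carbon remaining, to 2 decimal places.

α − 1 = ε/1000 = -0.0037
(δ_res + 1000)/(δ₀ + 1000) = (-29.2 + 1000)/(-32.6 + 1000) = 970.8/967.4 = 1.003515
f = 1.003515^(1/-0.0037) = exp(ln(1.003515)/-0.0037) = exp(0.00351/-0.0037)
f = exp(-0.9482) = 0.3874

0.39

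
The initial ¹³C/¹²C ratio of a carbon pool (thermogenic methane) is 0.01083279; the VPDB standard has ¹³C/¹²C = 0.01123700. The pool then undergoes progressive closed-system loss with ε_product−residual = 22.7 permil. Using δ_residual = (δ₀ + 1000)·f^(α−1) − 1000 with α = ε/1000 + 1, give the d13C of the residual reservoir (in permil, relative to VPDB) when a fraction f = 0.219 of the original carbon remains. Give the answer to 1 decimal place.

-68.6 permil

δ₀ = (0.01083279/0.01123700 − 1)×1000 = (0.964029 − 1)×1000 = -35.971 permil
α − 1 = ε/1000 = 0.0227
f^(α−1) = 0.219^(0.0227) = 0.966113
δ_res = (-35.971 + 1000) × 0.966113 − 1000 = 931.361 − 1000 = -68.64 permil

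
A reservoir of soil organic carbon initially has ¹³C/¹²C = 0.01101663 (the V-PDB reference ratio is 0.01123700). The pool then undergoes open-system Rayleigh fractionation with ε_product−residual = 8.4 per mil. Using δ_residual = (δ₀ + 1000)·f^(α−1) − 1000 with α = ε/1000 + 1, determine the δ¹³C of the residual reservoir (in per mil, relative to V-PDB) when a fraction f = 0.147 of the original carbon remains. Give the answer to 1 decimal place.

δ₀ = (0.01101663/0.01123700 − 1)×1000 = (0.980389 − 1)×1000 = -19.611 per mil
α − 1 = ε/1000 = 0.0084
f^(α−1) = 0.147^(0.0084) = 0.984023
δ_res = (-19.611 + 1000) × 0.984023 − 1000 = 964.726 − 1000 = -35.27 per mil

-35.3 per mil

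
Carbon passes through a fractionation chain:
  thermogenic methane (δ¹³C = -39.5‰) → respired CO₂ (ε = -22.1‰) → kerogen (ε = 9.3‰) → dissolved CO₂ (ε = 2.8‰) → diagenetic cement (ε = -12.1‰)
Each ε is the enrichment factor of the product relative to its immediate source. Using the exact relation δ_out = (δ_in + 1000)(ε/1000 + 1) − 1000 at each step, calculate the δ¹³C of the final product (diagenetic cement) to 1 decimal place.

step 1: δ = (-39.50 + 1000)·(-22.1/1000 + 1) − 1000 = -60.73‰
step 2: δ = (-60.73 + 1000)·(9.3/1000 + 1) − 1000 = -51.99‰
step 3: δ = (-51.99 + 1000)·(2.8/1000 + 1) − 1000 = -49.34‰
step 4: δ = (-49.34 + 1000)·(-12.1/1000 + 1) − 1000 = -60.84‰

-60.8‰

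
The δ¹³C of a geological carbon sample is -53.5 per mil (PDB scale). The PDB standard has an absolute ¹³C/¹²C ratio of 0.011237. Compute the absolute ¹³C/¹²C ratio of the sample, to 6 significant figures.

0.0106358

R_sample = R_standard × (δ¹³C/1000 + 1)
R_sample = 0.011237 × (-53.5/1000 + 1) = 0.011237 × 0.946500
R_sample = 0.0106358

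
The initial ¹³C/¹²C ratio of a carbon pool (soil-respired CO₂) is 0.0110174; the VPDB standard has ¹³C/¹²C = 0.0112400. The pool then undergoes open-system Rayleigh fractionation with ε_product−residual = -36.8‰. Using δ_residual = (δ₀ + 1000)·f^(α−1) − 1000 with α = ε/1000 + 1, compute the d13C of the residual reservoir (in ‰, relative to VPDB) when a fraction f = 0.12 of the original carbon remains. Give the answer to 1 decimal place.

δ₀ = (0.0110174/0.0112400 − 1)×1000 = (0.980196 − 1)×1000 = -19.804‰
α − 1 = ε/1000 = -0.0368
f^(α−1) = 0.12^(-0.0368) = 1.081150
δ_res = (-19.804 + 1000) × 1.081150 − 1000 = 1059.739 − 1000 = 59.74‰

59.7‰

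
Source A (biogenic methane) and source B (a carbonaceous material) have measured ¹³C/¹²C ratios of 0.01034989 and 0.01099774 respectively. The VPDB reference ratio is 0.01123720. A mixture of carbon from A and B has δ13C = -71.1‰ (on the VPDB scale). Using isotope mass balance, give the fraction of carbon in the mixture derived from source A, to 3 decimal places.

0.864

δ_A = (0.01034989/0.01123720 − 1)×1000 = (0.921038 − 1)×1000 = -78.962‰
δ_B = (0.01099774/0.01123720 − 1)×1000 = (0.978690 − 1)×1000 = -21.310‰
f_A = (δ_mix − δ_B)/(δ_A − δ_B) = (-71.1 − (-21.310))/(-78.962 − (-21.310))
f_A = -49.790 / -57.652 = 0.8636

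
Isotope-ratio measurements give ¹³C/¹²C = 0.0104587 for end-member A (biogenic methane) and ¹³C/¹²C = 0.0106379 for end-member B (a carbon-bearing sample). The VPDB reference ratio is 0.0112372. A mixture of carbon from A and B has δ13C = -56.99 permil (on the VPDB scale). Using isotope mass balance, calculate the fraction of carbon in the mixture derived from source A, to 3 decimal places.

0.229

δ_A = (0.0104587/0.0112372 − 1)×1000 = (0.930721 − 1)×1000 = -69.279 permil
δ_B = (0.0106379/0.0112372 − 1)×1000 = (0.946668 − 1)×1000 = -53.332 permil
f_A = (δ_mix − δ_B)/(δ_A − δ_B) = (-56.99 − (-53.332))/(-69.279 − (-53.332))
f_A = -3.658 / -15.947 = 0.2294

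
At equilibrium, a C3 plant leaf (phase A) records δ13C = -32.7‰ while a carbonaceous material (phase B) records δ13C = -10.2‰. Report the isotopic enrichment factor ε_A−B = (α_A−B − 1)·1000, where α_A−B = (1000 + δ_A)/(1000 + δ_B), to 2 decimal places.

-22.73‰

α_A−B = (1000 + -32.7) / (1000 + -10.2) = 967.3 / 989.8 = 0.977268
ε_A−B = (0.977268 − 1) × 1000 = -22.732‰
(The approximation ε ≈ δ_A − δ_B would give -22.5‰.)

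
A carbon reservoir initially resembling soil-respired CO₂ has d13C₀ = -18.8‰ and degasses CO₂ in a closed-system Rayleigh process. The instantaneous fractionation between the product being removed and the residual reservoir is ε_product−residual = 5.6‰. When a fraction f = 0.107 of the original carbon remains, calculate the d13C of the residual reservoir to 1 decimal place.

-31.0‰

Rayleigh residual: δ_res = (δ₀ + 1000)·f^(α−1) − 1000
α = ε/1000 + 1 = 1.00560, so α − 1 = 0.00560
f^(α−1) = 0.107^(0.00560) = 0.987562
δ_res = (-18.8 + 1000) × 0.987562 − 1000 = 968.996 − 1000 = -31.00‰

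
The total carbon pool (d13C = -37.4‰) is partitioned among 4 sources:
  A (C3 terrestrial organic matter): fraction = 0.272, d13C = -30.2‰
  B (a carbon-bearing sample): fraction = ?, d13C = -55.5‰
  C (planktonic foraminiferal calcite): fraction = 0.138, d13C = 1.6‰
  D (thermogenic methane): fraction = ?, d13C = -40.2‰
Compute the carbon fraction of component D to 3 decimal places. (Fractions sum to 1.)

Let f_D and f_B be the unknown fractions; fractions sum to 1 so f_D + f_B = 0.590.
Mass balance: Σ fᵢ·δᵢ = δ_bulk ⇒ f_D·(-40.2) + f_B·(-55.5) = -37.4 − (-7.994) = -29.406
Substitute f_B = 0.590 − f_D:
f_D·(-40.2 − -55.5) = -29.406 − 0.590×(-55.5) = 3.339
f_D = 3.339 / 15.3 = 0.2182

0.218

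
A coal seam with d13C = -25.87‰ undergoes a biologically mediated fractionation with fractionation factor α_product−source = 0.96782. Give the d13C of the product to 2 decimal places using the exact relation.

-57.22‰

δ_product = (δ_source + 1000)·α − 1000
δ_product = (-25.87 + 1000) × 0.96782 − 1000
δ_product = 942.782 − 1000 = -57.218‰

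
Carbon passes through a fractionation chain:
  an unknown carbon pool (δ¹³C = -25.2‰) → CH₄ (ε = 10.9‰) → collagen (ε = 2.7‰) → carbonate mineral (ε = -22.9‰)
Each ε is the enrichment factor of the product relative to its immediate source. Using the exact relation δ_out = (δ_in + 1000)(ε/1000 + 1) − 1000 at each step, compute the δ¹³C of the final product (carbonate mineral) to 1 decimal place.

step 1: δ = (-25.20 + 1000)·(10.9/1000 + 1) − 1000 = -14.57‰
step 2: δ = (-14.57 + 1000)·(2.7/1000 + 1) − 1000 = -11.91‰
step 3: δ = (-11.91 + 1000)·(-22.9/1000 + 1) − 1000 = -34.54‰

-34.5‰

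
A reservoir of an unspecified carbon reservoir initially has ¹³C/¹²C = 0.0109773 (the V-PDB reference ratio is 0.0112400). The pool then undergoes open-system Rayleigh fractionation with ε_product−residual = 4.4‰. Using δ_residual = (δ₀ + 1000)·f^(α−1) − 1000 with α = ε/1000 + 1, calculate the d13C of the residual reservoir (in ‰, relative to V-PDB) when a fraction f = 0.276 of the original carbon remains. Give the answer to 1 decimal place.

-28.9‰

δ₀ = (0.0109773/0.0112400 − 1)×1000 = (0.976628 − 1)×1000 = -23.372‰
α − 1 = ε/1000 = 0.0044
f^(α−1) = 0.276^(0.0044) = 0.994352
δ_res = (-23.372 + 1000) × 0.994352 − 1000 = 971.112 − 1000 = -28.89‰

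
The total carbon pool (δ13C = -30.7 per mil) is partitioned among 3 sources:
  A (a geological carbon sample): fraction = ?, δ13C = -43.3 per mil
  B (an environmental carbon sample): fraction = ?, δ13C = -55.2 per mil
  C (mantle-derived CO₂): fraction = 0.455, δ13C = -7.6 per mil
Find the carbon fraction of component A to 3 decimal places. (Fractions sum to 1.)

Let f_A and f_B be the unknown fractions; fractions sum to 1 so f_A + f_B = 0.545.
Mass balance: Σ fᵢ·δᵢ = δ_bulk ⇒ f_A·(-43.3) + f_B·(-55.2) = -30.7 − (-3.458) = -27.242
Substitute f_B = 0.545 − f_A:
f_A·(-43.3 − -55.2) = -27.242 − 0.545×(-55.2) = 2.842
f_A = 2.842 / 11.9 = 0.2388

0.239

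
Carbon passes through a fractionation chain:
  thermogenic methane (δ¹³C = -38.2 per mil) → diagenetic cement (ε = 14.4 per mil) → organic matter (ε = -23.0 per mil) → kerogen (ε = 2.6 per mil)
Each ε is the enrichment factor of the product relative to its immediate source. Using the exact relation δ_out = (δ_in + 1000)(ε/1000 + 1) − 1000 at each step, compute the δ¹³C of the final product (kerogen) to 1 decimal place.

-44.3 per mil

step 1: δ = (-38.20 + 1000)·(14.4/1000 + 1) − 1000 = -24.35 per mil
step 2: δ = (-24.35 + 1000)·(-23.0/1000 + 1) − 1000 = -46.79 per mil
step 3: δ = (-46.79 + 1000)·(2.6/1000 + 1) − 1000 = -44.31 per mil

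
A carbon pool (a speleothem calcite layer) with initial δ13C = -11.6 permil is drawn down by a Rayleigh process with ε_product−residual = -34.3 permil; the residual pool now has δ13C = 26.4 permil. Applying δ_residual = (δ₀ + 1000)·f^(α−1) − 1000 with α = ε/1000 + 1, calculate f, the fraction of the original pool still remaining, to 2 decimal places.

0.33

α − 1 = ε/1000 = -0.0343
(δ_res + 1000)/(δ₀ + 1000) = (26.4 + 1000)/(-11.6 + 1000) = 1026.4/988.4 = 1.038446
f = 1.038446^(1/-0.0343) = exp(ln(1.038446)/-0.0343) = exp(0.03773/-0.0343)
f = exp(-1.0999) = 0.3329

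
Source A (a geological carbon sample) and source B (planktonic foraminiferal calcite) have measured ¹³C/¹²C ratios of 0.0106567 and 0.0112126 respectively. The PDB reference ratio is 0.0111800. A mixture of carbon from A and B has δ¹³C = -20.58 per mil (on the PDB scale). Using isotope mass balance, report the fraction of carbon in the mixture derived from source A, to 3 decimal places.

0.473

δ_A = (0.0106567/0.0111800 − 1)×1000 = (0.953193 − 1)×1000 = -46.807 per mil
δ_B = (0.0112126/0.0111800 − 1)×1000 = (1.002916 − 1)×1000 = 2.916 per mil
f_A = (δ_mix − δ_B)/(δ_A − δ_B) = (-20.58 − (2.916))/(-46.807 − (2.916))
f_A = -23.496 / -49.723 = 0.4725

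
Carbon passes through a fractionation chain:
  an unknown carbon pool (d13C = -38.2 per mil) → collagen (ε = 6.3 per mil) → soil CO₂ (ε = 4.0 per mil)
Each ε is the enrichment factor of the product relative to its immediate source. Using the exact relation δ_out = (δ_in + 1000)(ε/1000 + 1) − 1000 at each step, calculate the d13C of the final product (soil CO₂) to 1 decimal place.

step 1: δ = (-38.20 + 1000)·(6.3/1000 + 1) − 1000 = -32.14 per mil
step 2: δ = (-32.14 + 1000)·(4.0/1000 + 1) − 1000 = -28.27 per mil

-28.3 per mil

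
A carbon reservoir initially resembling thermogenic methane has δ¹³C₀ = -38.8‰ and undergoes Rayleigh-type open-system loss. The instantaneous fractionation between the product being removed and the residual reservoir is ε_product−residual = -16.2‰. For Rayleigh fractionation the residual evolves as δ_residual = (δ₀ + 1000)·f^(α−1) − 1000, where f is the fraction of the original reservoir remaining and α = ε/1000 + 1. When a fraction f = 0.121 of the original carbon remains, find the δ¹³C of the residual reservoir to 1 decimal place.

-5.3‰

Rayleigh residual: δ_res = (δ₀ + 1000)·f^(α−1) − 1000
α = ε/1000 + 1 = 0.98380, so α − 1 = -0.01620
f^(α−1) = 0.121^(-0.01620) = 1.034806
δ_res = (-38.8 + 1000) × 1.034806 − 1000 = 994.655 − 1000 = -5.34‰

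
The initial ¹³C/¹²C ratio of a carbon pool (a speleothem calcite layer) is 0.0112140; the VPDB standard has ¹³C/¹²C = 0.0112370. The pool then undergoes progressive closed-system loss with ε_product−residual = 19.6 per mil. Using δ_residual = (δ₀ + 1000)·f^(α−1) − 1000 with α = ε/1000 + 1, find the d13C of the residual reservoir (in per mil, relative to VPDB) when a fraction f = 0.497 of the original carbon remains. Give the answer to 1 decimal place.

δ₀ = (0.0112140/0.0112370 − 1)×1000 = (0.997953 − 1)×1000 = -2.047 per mil
α − 1 = ε/1000 = 0.0196
f^(α−1) = 0.497^(0.0196) = 0.986390
δ_res = (-2.047 + 1000) × 0.986390 − 1000 = 984.371 − 1000 = -15.63 per mil

-15.6 per mil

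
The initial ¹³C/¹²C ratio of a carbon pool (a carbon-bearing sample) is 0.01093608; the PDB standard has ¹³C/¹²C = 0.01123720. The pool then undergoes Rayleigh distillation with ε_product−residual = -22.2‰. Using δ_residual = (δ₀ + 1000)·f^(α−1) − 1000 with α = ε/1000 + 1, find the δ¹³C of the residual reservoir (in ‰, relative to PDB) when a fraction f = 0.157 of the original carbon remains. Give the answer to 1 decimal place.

14.0‰

δ₀ = (0.01093608/0.01123720 − 1)×1000 = (0.973203 − 1)×1000 = -26.797‰
α − 1 = ε/1000 = -0.0222
f^(α−1) = 0.157^(-0.0222) = 1.041960
δ_res = (-26.797 + 1000) × 1.041960 − 1000 = 1014.039 − 1000 = 14.04‰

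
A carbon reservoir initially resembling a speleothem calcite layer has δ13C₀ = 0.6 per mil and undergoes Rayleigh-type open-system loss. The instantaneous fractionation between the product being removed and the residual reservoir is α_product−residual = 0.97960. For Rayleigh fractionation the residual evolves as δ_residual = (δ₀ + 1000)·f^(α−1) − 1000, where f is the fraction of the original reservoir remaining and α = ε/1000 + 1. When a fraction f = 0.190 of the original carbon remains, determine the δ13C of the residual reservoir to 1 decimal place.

35.1 per mil

Rayleigh residual: δ_res = (δ₀ + 1000)·f^(α−1) − 1000
α − 1 = -0.02040
f^(α−1) = 0.190^(-0.02040) = 1.034459
δ_res = (0.6 + 1000) × 1.034459 − 1000 = 1035.080 − 1000 = 35.08 per mil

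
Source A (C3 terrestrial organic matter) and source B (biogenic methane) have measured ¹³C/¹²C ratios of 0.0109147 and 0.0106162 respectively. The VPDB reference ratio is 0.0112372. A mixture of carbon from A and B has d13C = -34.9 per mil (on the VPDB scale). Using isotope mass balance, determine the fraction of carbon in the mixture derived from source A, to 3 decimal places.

0.767

δ_A = (0.0109147/0.0112372 − 1)×1000 = (0.971301 − 1)×1000 = -28.699 per mil
δ_B = (0.0106162/0.0112372 − 1)×1000 = (0.944737 − 1)×1000 = -55.263 per mil
f_A = (δ_mix − δ_B)/(δ_A − δ_B) = (-34.9 − (-55.263))/(-28.699 − (-55.263))
f_A = 20.363 / 26.564 = 0.7666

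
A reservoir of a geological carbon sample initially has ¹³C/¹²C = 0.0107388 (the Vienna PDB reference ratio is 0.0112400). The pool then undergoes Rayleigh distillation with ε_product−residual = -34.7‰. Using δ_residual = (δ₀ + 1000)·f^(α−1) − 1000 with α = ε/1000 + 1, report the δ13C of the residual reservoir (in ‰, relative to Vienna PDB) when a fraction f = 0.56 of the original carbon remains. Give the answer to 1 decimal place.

-25.2‰

δ₀ = (0.0107388/0.0112400 − 1)×1000 = (0.955409 − 1)×1000 = -44.591‰
α − 1 = ε/1000 = -0.0347
f^(α−1) = 0.56^(-0.0347) = 1.020323
δ_res = (-44.591 + 1000) × 1.020323 − 1000 = 974.826 − 1000 = -25.17‰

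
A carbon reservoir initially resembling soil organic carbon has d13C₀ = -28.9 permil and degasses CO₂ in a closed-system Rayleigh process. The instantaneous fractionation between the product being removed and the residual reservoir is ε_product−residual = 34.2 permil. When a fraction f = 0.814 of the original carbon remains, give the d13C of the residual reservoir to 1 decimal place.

-35.7 permil

Rayleigh residual: δ_res = (δ₀ + 1000)·f^(α−1) − 1000
α = ε/1000 + 1 = 1.03420, so α − 1 = 0.03420
f^(α−1) = 0.814^(0.03420) = 0.992987
δ_res = (-28.9 + 1000) × 0.992987 − 1000 = 964.289 − 1000 = -35.71 permil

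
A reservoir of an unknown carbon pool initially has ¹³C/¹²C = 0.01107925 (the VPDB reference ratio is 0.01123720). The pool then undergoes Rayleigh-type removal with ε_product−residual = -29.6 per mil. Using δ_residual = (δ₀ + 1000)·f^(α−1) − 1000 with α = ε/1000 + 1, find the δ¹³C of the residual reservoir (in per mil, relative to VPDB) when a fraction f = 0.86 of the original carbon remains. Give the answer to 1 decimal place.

δ₀ = (0.01107925/0.01123720 − 1)×1000 = (0.985944 − 1)×1000 = -14.056 per mil
α − 1 = ε/1000 = -0.0296
f^(α−1) = 0.86^(-0.0296) = 1.004474
δ_res = (-14.056 + 1000) × 1.004474 − 1000 = 990.355 − 1000 = -9.64 per mil

-9.6 per mil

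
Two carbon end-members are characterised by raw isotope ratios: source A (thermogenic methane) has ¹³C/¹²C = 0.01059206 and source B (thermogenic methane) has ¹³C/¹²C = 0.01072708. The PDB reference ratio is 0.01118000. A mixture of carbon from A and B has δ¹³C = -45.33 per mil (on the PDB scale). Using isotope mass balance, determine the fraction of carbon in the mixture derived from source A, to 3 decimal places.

δ_A = (0.01059206/0.01118000 − 1)×1000 = (0.947411 − 1)×1000 = -52.589 per mil
δ_B = (0.01072708/0.01118000 − 1)×1000 = (0.959488 − 1)×1000 = -40.512 per mil
f_A = (δ_mix − δ_B)/(δ_A − δ_B) = (-45.33 − (-40.512))/(-52.589 − (-40.512))
f_A = -4.818 / -12.077 = 0.3990

0.399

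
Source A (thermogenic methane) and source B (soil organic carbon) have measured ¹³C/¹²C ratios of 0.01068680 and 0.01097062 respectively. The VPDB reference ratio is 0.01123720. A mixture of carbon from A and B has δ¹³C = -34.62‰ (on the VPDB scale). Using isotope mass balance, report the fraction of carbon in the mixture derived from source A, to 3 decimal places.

0.431

δ_A = (0.01068680/0.01123720 − 1)×1000 = (0.951020 − 1)×1000 = -48.980‰
δ_B = (0.01097062/0.01123720 − 1)×1000 = (0.976277 − 1)×1000 = -23.723‰
f_A = (δ_mix − δ_B)/(δ_A − δ_B) = (-34.62 − (-23.723))/(-48.980 − (-23.723))
f_A = -10.897 / -25.257 = 0.4314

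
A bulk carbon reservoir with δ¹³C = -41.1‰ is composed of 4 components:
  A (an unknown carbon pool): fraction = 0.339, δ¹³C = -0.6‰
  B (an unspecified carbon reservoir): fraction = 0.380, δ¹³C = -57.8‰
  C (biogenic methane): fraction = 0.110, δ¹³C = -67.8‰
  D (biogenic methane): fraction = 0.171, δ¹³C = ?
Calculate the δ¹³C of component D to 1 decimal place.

Isotope mass balance: δ_bulk = Σ fᵢ·δᵢ.
-41.1 = 0.339×(-0.6) + 0.380×(-57.8) + 0.110×(-67.8) + 0.171×δ_D
0.171·δ_D = -41.1 − (-29.625) = -11.475
δ_D = -11.475 / 0.171 = -67.10‰

-67.1‰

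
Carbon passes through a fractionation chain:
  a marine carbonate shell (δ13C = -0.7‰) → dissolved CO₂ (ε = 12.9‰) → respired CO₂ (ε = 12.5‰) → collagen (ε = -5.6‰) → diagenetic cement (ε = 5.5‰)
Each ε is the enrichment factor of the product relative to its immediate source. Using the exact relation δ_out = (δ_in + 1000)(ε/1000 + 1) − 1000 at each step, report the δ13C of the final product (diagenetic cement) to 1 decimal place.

24.7‰

step 1: δ = (-0.70 + 1000)·(12.9/1000 + 1) − 1000 = 12.19‰
step 2: δ = (12.19 + 1000)·(12.5/1000 + 1) − 1000 = 24.84‰
step 3: δ = (24.84 + 1000)·(-5.6/1000 + 1) − 1000 = 19.10‰
step 4: δ = (19.10 + 1000)·(5.5/1000 + 1) − 1000 = 24.71‰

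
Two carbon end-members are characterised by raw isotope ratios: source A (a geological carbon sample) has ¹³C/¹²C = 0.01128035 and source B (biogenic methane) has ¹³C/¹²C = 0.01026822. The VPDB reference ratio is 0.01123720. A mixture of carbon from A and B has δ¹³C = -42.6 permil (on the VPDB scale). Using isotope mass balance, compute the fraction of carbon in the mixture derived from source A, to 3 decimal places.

0.484

δ_A = (0.01128035/0.01123720 − 1)×1000 = (1.003840 − 1)×1000 = 3.840 permil
δ_B = (0.01026822/0.01123720 − 1)×1000 = (0.913770 − 1)×1000 = -86.230 permil
f_A = (δ_mix − δ_B)/(δ_A − δ_B) = (-42.6 − (-86.230))/(3.840 − (-86.230))
f_A = 43.630 / 90.070 = 0.4844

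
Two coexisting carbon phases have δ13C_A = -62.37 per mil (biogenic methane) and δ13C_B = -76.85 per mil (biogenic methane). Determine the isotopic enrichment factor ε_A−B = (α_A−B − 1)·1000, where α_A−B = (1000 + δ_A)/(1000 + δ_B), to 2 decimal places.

α_A−B = (1000 + -62.37) / (1000 + -76.85) = 937.63 / 923.15 = 1.015685
ε_A−B = (1.015685 − 1) × 1000 = 15.685 per mil
(The approximation ε ≈ δ_A − δ_B would give 14.48 per mil.)

15.69 per mil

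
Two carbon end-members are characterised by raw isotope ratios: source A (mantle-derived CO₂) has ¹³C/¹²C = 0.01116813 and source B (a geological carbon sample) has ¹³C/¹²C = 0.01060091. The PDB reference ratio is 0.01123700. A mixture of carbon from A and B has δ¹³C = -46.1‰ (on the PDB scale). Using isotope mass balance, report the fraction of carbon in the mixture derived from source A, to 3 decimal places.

δ_A = (0.01116813/0.01123700 − 1)×1000 = (0.993871 − 1)×1000 = -6.129‰
δ_B = (0.01060091/0.01123700 − 1)×1000 = (0.943393 − 1)×1000 = -56.607‰
f_A = (δ_mix − δ_B)/(δ_A − δ_B) = (-46.1 − (-56.607))/(-6.129 − (-56.607))
f_A = 10.507 / 50.478 = 0.2081

0.208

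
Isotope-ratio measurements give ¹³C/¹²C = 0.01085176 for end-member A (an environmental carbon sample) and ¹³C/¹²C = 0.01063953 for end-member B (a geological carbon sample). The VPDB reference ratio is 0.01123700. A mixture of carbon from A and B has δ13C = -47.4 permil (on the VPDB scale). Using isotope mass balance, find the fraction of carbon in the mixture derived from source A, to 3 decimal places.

0.305

δ_A = (0.01085176/0.01123700 − 1)×1000 = (0.965717 − 1)×1000 = -34.283 permil
δ_B = (0.01063953/0.01123700 − 1)×1000 = (0.946830 − 1)×1000 = -53.170 permil
f_A = (δ_mix − δ_B)/(δ_A − δ_B) = (-47.4 − (-53.170))/(-34.283 − (-53.170))
f_A = 5.770 / 18.887 = 0.3055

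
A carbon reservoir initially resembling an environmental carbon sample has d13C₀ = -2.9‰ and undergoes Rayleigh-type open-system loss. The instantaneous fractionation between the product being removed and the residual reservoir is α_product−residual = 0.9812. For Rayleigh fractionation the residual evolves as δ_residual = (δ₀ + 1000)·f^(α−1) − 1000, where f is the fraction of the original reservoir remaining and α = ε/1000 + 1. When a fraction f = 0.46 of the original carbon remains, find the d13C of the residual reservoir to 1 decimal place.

11.8‰

Rayleigh residual: δ_res = (δ₀ + 1000)·f^(α−1) − 1000
α − 1 = -0.01880
f^(α−1) = 0.46^(-0.01880) = 1.014706
δ_res = (-2.9 + 1000) × 1.014706 − 1000 = 1011.763 − 1000 = 11.76‰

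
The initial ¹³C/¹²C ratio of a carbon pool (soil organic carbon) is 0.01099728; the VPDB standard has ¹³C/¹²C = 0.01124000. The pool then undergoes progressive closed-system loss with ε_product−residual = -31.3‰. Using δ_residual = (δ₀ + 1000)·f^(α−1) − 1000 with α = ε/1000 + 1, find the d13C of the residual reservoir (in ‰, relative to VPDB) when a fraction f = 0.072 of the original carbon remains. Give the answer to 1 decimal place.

δ₀ = (0.01099728/0.01124000 − 1)×1000 = (0.978406 − 1)×1000 = -21.594‰
α − 1 = ε/1000 = -0.0313
f^(α−1) = 0.072^(-0.0313) = 1.085839
δ_res = (-21.594 + 1000) × 1.085839 − 1000 = 1062.391 − 1000 = 62.39‰

62.4‰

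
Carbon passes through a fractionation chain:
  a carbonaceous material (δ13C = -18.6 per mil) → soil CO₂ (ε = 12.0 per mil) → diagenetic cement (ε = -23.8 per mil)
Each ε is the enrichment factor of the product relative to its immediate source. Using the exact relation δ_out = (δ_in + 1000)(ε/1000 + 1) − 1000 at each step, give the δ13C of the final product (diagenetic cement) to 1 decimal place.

step 1: δ = (-18.60 + 1000)·(12.0/1000 + 1) − 1000 = -6.82 per mil
step 2: δ = (-6.82 + 1000)·(-23.8/1000 + 1) − 1000 = -30.46 per mil

-30.5 per mil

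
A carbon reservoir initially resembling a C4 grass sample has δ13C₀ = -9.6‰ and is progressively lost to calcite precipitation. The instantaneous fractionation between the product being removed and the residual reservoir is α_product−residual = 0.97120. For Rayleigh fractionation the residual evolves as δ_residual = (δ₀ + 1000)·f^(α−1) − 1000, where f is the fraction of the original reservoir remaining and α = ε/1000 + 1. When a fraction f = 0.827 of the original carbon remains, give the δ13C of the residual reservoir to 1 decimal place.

-4.2‰

Rayleigh residual: δ_res = (δ₀ + 1000)·f^(α−1) − 1000
α − 1 = -0.02880
f^(α−1) = 0.827^(-0.02880) = 1.005486
δ_res = (-9.6 + 1000) × 1.005486 − 1000 = 995.833 − 1000 = -4.17‰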